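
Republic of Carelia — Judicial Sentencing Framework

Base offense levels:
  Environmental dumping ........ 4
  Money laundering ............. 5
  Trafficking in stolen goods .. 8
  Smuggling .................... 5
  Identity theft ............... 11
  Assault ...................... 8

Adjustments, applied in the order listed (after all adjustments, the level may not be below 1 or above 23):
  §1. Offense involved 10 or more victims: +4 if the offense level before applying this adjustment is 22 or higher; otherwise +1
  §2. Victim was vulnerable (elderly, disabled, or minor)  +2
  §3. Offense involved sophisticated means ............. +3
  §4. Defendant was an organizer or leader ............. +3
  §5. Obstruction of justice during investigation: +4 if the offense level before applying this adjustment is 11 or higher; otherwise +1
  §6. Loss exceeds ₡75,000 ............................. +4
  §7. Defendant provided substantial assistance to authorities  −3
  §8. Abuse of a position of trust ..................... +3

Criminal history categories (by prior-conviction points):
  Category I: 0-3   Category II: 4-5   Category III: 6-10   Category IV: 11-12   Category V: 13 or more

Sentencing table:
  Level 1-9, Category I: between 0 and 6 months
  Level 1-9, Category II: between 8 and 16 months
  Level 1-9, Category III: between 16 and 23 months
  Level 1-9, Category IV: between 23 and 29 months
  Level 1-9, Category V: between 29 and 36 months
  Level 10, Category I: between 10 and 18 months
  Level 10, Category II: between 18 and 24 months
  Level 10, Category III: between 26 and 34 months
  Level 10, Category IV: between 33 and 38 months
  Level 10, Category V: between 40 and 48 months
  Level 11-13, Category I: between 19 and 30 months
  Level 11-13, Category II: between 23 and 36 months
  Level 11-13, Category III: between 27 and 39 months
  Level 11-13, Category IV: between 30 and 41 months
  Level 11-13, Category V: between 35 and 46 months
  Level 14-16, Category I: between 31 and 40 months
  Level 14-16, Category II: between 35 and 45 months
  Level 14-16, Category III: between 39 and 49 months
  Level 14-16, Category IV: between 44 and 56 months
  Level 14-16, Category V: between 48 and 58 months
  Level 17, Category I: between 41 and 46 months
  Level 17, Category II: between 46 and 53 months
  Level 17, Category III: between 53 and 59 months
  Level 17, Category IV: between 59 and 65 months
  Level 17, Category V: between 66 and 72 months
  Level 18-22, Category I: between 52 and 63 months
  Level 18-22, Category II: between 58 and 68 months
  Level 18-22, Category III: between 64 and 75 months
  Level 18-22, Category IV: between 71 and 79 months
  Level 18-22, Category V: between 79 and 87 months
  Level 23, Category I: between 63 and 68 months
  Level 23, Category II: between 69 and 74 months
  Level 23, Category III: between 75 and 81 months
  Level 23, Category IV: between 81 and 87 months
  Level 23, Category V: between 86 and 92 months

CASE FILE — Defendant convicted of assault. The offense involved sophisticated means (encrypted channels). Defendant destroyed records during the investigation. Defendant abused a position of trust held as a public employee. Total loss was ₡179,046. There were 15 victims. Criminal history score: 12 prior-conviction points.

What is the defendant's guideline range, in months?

81-87 months

Base offense level for assault: 8.
§1 applies (level before this adjustment is 8 < 22, so +1): 8 + 1 = 9.
§3 applies: 9 + 3 = 12.
§5 applies (level before this adjustment is 12 ≥ 11, so +4): 12 + 4 = 16.
§6 applies: 16 + 4 = 20.
§7 does not apply.
§8 applies: 20 + 3 = 23.
Final offense level: 23.
Criminal history: 12 prior points → Category IV (11-12).
Level 23 falls in the 23 band.
Grid: Level 23 × Category IV = 81-87 months.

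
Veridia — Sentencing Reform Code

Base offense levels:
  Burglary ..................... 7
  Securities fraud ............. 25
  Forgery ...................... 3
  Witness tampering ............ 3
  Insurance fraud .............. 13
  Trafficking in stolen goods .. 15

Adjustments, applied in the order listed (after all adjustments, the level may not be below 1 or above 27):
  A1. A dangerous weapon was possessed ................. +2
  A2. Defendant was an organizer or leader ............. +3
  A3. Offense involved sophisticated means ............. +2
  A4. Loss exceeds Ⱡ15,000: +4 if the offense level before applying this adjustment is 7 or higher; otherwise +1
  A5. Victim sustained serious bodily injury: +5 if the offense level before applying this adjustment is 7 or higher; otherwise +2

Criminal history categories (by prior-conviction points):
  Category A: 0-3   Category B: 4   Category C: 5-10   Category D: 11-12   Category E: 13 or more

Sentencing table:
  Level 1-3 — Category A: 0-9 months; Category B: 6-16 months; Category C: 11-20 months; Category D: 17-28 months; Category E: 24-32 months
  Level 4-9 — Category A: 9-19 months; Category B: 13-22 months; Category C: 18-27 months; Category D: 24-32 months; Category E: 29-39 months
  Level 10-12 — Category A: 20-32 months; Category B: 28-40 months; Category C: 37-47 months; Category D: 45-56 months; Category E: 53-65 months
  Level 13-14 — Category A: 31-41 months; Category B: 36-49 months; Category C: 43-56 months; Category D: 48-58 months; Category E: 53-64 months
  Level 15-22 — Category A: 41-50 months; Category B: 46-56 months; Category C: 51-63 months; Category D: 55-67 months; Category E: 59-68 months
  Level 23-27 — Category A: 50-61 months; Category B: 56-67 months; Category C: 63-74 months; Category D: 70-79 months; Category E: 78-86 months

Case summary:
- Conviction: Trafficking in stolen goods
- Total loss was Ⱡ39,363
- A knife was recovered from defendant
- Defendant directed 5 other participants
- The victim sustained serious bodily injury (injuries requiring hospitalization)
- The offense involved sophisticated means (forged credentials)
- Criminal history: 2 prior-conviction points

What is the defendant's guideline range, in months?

Base offense level for trafficking in stolen goods: 15.
A1 applies: 15 + 2 = 17.
A2 applies: 17 + 3 = 20.
A3 applies: 20 + 2 = 22.
A4 applies (level before this adjustment is 22 ≥ 7, so +4): 22 + 4 = 26.
A5 applies (level before this adjustment is 26 ≥ 7, so +5): 26 + 5 = 31.
Level 31 exceeds the maximum of 27; capped at 27.
Final offense level: 27.
Criminal history: 2 prior points → Category A (0-3).
Level 27 falls in the 23-27 band.
Grid: Level 23-27 × Category A = 50-61 months.

50-61 months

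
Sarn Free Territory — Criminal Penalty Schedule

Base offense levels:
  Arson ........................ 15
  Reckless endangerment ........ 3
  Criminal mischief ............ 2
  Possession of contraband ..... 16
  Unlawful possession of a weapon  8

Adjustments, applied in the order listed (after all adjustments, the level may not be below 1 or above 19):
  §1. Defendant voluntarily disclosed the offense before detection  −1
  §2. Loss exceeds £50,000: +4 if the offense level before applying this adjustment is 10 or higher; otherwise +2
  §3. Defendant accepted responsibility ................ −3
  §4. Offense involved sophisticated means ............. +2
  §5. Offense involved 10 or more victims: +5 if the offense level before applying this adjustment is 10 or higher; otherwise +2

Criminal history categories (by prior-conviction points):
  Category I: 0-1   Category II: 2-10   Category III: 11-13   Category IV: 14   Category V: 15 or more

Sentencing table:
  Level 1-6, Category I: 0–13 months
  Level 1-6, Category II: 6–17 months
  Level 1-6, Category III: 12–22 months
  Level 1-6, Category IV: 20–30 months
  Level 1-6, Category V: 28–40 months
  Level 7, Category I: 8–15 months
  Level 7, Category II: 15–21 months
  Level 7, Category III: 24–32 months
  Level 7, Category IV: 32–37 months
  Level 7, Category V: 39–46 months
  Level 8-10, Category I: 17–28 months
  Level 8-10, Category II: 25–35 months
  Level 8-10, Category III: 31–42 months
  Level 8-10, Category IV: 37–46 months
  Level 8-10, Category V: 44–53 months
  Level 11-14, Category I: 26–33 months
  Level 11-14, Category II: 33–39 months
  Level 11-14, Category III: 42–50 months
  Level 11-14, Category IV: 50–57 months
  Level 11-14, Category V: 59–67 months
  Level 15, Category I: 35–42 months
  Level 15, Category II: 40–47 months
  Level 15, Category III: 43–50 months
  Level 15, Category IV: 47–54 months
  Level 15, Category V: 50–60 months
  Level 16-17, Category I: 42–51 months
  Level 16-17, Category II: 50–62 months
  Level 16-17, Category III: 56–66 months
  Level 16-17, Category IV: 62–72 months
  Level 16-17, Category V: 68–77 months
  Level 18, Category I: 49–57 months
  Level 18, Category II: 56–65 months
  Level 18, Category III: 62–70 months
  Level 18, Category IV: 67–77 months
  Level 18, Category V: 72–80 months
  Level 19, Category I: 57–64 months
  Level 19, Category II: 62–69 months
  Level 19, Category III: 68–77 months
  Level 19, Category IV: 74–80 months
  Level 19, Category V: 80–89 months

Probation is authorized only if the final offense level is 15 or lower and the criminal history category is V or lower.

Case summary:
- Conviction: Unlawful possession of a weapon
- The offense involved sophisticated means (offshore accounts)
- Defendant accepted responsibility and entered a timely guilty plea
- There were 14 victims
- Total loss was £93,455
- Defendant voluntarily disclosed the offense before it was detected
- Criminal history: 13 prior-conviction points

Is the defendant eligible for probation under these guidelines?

Base offense level for unlawful possession of a weapon: 8.
§1 applies: 8 − 1 = 7.
§2 applies (level before this adjustment is 7 < 10, so +2): 7 + 2 = 9.
§3 applies: 9 − 3 = 6.
§4 applies: 6 + 2 = 8.
§5 applies (level before this adjustment is 8 < 10, so +2): 8 + 2 = 10.
Final offense level: 10.
Criminal history: 13 prior points → Category III (11-13).
Level 10 falls in the 8-10 band.
Grid: Level 8-10 × Category III = 31-42 months.
Probation check: level 10 ≤ 15 and category III ≤ V → eligible.

Yes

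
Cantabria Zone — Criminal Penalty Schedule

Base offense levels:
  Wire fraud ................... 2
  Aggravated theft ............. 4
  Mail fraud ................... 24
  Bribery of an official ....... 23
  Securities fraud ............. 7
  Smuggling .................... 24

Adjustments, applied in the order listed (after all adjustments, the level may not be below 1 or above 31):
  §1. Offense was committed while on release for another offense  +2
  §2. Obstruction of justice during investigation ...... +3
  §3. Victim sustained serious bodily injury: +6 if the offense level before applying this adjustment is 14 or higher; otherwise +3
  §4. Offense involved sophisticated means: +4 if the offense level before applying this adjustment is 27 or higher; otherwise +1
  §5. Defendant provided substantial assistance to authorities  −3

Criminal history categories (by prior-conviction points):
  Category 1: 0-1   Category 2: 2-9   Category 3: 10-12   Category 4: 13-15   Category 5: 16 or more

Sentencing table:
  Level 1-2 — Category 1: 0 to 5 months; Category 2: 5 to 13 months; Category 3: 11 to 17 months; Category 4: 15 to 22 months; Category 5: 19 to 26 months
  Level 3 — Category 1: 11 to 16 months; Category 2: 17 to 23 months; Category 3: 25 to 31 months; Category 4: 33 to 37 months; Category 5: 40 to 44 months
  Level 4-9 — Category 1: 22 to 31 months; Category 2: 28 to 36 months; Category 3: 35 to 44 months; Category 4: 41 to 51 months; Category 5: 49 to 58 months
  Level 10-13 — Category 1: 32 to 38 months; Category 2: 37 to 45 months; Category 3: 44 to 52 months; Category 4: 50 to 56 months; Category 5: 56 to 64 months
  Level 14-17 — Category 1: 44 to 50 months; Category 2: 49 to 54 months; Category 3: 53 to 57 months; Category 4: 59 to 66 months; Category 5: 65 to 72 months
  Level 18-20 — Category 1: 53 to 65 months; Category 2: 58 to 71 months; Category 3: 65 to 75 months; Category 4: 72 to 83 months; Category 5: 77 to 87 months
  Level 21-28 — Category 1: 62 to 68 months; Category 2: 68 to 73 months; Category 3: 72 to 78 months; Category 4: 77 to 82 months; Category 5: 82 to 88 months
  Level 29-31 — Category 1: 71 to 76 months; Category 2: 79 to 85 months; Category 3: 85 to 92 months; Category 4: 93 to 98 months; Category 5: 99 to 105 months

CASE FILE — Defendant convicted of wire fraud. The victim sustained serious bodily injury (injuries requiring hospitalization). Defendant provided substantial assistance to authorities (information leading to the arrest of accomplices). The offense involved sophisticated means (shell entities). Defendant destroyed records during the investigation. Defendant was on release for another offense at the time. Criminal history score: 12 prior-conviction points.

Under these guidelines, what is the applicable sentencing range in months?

35-44 months

Base offense level for wire fraud: 2.
§1 applies: 2 + 2 = 4.
§2 applies: 4 + 3 = 7.
§3 applies (level before this adjustment is 7 < 14, so +3): 7 + 3 = 10.
§4 applies (level before this adjustment is 10 < 27, so +1): 10 + 1 = 11.
§5 applies: 11 − 3 = 8.
Final offense level: 8.
Criminal history: 12 prior points → Category 3 (10-12).
Level 8 falls in the 4-9 band.
Grid: Level 4-9 × Category 3 = 35-44 months.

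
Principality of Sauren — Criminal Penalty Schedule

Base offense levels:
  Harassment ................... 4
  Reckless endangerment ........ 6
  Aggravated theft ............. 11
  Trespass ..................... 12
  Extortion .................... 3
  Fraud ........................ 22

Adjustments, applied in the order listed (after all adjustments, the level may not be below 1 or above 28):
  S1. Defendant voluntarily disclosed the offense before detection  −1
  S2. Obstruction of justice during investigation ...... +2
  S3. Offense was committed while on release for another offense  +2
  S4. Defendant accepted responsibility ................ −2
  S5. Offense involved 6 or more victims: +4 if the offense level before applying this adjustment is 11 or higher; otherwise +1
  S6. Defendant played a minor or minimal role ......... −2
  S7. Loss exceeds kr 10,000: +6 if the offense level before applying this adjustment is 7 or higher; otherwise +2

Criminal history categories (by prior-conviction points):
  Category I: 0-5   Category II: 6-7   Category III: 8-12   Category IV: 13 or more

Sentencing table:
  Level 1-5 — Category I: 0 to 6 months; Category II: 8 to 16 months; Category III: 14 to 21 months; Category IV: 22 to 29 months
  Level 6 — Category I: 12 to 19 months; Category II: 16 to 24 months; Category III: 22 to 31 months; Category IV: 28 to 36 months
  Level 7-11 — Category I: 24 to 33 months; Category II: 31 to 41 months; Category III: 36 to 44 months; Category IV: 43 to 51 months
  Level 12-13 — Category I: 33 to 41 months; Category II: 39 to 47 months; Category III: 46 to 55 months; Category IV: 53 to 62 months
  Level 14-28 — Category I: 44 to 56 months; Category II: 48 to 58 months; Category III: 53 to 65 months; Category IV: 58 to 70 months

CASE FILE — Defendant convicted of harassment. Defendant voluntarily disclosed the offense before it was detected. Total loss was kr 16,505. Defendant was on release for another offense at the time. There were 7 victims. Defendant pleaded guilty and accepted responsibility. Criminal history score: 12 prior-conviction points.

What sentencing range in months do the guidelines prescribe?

22-31 months

Base offense level for harassment: 4.
S1 applies: 4 − 1 = 3.
S2 does not apply.
S3 applies: 3 + 2 = 5.
S4 applies: 5 − 2 = 3.
S5 applies (level before this adjustment is 3 < 11, so +1): 3 + 1 = 4.
S6 does not apply.
S7 applies (level before this adjustment is 4 < 7, so +2): 4 + 2 = 6.
Final offense level: 6.
Criminal history: 12 prior points → Category III (8-12).
Level 6 falls in the 6 band.
Grid: Level 6 × Category III = 22-31 months.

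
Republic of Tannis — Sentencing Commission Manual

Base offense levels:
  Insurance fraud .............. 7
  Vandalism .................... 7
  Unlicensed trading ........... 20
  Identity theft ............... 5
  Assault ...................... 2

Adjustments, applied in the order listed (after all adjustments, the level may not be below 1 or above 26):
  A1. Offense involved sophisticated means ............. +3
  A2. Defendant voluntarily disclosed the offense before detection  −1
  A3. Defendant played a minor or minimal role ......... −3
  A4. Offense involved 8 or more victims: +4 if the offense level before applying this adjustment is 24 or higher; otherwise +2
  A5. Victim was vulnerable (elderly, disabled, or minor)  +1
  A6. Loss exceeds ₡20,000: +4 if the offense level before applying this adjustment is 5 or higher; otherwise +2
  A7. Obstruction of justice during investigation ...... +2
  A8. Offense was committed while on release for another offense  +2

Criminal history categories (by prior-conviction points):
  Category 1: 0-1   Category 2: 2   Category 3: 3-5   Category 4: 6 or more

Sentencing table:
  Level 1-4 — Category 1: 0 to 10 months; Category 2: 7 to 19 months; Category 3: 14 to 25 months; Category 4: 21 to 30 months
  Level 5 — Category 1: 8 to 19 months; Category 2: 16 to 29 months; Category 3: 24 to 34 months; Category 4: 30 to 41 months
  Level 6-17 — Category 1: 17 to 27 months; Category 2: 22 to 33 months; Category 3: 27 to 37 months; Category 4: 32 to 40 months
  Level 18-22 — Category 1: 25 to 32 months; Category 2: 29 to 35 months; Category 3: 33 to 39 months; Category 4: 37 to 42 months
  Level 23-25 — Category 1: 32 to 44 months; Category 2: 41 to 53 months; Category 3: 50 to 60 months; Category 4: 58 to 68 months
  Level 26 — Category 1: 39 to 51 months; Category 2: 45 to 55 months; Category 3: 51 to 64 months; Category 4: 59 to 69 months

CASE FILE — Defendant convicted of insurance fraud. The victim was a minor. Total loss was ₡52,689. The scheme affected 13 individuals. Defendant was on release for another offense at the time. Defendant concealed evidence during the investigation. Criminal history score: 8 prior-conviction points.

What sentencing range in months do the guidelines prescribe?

Base offense level for insurance fraud: 7.
A1 does not apply.
A4 applies (level before this adjustment is 7 < 24, so +2): 7 + 2 = 9.
A5 applies: 9 + 1 = 10.
A6 applies (level before this adjustment is 10 ≥ 5, so +4): 10 + 4 = 14.
A7 applies: 14 + 2 = 16.
A8 applies: 16 + 2 = 18.
Final offense level: 18.
Criminal history: 8 prior points → Category 4 (6+).
Level 18 falls in the 18-22 band.
Grid: Level 18-22 × Category 4 = 37-42 months.

37-42 months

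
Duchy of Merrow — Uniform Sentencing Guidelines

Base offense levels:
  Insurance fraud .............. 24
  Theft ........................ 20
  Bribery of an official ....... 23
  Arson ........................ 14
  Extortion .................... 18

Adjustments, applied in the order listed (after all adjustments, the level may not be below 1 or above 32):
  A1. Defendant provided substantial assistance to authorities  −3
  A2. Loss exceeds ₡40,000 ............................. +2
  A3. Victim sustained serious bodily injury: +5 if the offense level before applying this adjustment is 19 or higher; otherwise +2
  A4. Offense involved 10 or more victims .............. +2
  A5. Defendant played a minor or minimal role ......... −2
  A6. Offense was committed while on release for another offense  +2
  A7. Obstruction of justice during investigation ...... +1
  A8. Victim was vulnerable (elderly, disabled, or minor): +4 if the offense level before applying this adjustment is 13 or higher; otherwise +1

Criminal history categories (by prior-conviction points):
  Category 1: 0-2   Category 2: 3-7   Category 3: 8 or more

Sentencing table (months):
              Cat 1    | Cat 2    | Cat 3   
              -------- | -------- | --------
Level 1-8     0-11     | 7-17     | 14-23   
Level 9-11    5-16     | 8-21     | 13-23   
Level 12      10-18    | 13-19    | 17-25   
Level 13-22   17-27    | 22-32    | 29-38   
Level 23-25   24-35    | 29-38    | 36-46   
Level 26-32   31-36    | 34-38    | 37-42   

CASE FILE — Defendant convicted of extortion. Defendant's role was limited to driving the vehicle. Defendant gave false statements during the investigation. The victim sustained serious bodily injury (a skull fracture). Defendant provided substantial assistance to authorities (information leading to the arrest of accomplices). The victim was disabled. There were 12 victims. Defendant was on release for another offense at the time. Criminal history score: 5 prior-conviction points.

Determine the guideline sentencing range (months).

Base offense level for extortion: 18.
A1 applies: 18 − 3 = 15.
A3 applies (level before this adjustment is 15 < 19, so +2): 15 + 2 = 17.
A4 applies: 17 + 2 = 19.
A5 applies: 19 − 2 = 17.
A6 applies: 17 + 2 = 19.
A7 applies: 19 + 1 = 20.
A8 applies (level before this adjustment is 20 ≥ 13, so +4): 20 + 4 = 24.
Final offense level: 24.
Criminal history: 5 prior points → Category 2 (3-7).
Level 24 falls in the 23-25 band.
Grid: Level 23-25 × Category 2 = 29-38 months.

29-38 months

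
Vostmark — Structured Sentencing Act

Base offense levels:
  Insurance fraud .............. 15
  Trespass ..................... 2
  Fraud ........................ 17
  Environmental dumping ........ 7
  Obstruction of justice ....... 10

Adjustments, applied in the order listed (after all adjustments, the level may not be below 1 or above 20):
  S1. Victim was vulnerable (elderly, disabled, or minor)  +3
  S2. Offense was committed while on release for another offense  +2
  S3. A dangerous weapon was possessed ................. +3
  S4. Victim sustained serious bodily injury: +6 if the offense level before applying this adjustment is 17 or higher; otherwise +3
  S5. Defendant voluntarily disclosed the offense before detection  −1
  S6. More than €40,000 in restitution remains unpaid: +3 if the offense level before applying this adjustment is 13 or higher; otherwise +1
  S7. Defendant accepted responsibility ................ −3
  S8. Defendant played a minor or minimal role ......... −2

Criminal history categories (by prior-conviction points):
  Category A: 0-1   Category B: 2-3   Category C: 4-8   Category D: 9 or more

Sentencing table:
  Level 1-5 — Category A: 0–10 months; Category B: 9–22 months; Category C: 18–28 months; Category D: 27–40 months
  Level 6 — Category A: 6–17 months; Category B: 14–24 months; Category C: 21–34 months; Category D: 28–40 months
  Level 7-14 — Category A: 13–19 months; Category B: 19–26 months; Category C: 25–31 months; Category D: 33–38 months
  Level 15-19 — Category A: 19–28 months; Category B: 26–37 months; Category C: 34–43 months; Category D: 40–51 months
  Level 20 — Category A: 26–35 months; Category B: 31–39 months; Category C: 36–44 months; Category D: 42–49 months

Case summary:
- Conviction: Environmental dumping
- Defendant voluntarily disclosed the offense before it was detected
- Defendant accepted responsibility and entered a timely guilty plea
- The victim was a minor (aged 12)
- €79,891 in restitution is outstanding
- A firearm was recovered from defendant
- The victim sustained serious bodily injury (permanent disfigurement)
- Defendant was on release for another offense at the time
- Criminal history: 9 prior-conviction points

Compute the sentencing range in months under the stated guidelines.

40-51 months

Base offense level for environmental dumping: 7.
S1 applies: 7 + 3 = 10.
S2 applies: 10 + 2 = 12.
S3 applies: 12 + 3 = 15.
S4 applies (level before this adjustment is 15 < 17, so +3): 15 + 3 = 18.
S5 applies: 18 − 1 = 17.
S6 applies (level before this adjustment is 17 ≥ 13, so +3): 17 + 3 = 20.
S7 applies: 20 − 3 = 17.
S8 does not apply.
Final offense level: 17.
Criminal history: 9 prior points → Category D (9+).
Level 17 falls in the 15-19 band.
Grid: Level 15-19 × Category D = 40-51 months.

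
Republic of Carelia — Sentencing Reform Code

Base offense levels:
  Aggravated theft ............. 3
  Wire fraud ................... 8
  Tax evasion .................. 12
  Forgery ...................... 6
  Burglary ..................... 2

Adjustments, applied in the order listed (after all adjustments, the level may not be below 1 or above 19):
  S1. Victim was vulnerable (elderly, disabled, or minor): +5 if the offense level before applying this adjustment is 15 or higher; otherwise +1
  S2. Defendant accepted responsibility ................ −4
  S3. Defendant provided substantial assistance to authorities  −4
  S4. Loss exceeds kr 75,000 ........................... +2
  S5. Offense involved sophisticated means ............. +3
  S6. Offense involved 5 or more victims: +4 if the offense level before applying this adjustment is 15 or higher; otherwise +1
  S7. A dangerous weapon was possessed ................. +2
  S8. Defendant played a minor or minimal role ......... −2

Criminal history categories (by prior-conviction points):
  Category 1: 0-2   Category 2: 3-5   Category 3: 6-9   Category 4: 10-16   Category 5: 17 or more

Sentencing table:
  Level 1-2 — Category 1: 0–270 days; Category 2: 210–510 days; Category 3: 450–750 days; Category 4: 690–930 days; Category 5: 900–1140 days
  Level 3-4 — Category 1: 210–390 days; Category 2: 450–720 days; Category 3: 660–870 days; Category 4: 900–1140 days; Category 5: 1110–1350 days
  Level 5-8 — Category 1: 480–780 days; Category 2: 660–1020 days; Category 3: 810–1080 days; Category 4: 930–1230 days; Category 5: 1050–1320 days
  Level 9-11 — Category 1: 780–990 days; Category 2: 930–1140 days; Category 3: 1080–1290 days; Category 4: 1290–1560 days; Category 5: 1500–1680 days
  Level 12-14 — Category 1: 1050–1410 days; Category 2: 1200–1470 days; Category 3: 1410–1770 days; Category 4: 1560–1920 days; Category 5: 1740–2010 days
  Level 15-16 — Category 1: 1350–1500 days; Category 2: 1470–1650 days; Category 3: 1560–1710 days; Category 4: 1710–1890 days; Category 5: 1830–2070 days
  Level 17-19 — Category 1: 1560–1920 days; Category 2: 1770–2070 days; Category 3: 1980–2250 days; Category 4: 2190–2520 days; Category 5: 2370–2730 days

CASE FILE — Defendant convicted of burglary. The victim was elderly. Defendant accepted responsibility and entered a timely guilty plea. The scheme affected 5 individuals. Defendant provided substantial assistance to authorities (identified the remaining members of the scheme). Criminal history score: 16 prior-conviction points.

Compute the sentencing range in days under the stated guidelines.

690-930 days

Base offense level for burglary: 2.
S1 applies (level before this adjustment is 2 < 15, so +1): 2 + 1 = 3.
S2 applies: 3 − 4 = -1.
S3 applies: -1 − 4 = -5.
S4 does not apply.
S6 applies (level before this adjustment is -5 < 15, so +1): -5 + 1 = -4.
S8 does not apply.
Level -4 is below the minimum of 1; floored at 1.
Final offense level: 1.
Criminal history: 16 prior points → Category 4 (10-16).
Level 1 falls in the 1-2 band.
Grid: Level 1-2 × Category 4 = 690-930 days.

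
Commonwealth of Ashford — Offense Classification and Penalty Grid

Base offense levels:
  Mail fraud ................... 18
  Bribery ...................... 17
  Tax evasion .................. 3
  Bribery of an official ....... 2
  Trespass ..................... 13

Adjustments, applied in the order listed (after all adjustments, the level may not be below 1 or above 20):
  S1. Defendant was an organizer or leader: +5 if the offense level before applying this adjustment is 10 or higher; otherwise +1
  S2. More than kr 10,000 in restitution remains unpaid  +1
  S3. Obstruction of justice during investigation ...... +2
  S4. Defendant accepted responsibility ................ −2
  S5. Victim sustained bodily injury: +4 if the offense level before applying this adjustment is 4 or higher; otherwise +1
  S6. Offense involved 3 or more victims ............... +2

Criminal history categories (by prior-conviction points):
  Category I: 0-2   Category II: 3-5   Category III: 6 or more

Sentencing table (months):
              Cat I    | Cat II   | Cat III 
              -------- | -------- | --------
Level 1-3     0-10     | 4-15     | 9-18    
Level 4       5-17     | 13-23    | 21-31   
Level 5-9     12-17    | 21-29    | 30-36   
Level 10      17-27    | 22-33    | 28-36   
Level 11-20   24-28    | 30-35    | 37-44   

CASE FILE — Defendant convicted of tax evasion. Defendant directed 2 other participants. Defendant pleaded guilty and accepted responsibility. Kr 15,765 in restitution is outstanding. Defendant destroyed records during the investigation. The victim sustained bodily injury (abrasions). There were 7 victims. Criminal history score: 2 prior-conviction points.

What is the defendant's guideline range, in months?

Base offense level for tax evasion: 3.
S1 applies (level before this adjustment is 3 < 10, so +1): 3 + 1 = 4.
S2 applies: 4 + 1 = 5.
S3 applies: 5 + 2 = 7.
S4 applies: 7 − 2 = 5.
S5 applies (level before this adjustment is 5 ≥ 4, so +4): 5 + 4 = 9.
S6 applies: 9 + 2 = 11.
Final offense level: 11.
Criminal history: 2 prior points → Category I (0-2).
Level 11 falls in the 11-20 band.
Grid: Level 11-20 × Category I = 24-28 months.

24-28 months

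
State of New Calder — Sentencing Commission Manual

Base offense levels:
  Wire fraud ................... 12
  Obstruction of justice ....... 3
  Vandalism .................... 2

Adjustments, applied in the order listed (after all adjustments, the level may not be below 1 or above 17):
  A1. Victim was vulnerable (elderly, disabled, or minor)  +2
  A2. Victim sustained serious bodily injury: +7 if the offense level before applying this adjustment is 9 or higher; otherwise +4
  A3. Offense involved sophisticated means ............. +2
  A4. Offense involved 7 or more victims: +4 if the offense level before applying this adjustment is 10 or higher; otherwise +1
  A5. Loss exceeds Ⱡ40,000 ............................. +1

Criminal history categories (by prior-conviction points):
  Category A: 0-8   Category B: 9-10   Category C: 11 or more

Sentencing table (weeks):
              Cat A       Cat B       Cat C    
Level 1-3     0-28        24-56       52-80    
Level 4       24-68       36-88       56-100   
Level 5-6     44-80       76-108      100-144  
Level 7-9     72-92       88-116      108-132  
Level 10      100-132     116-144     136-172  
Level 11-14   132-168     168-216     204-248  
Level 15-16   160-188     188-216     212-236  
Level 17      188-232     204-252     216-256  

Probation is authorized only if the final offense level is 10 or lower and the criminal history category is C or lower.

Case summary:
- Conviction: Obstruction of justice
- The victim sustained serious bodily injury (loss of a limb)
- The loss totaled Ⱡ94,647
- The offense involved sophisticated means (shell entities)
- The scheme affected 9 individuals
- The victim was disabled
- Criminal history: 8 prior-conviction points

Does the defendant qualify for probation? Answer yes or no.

No

Base offense level for obstruction of justice: 3.
A1 applies: 3 + 2 = 5.
A2 applies (level before this adjustment is 5 < 9, so +4): 5 + 4 = 9.
A3 applies: 9 + 2 = 11.
A4 applies (level before this adjustment is 11 ≥ 10, so +4): 11 + 4 = 15.
A5 applies: 15 + 1 = 16.
Final offense level: 16.
Criminal history: 8 prior points → Category A (0-8).
Level 16 falls in the 15-16 band.
Grid: Level 15-16 × Category A = 160-188 weeks.
Probation check: level 16 > 10 and category A ≤ C → not eligible.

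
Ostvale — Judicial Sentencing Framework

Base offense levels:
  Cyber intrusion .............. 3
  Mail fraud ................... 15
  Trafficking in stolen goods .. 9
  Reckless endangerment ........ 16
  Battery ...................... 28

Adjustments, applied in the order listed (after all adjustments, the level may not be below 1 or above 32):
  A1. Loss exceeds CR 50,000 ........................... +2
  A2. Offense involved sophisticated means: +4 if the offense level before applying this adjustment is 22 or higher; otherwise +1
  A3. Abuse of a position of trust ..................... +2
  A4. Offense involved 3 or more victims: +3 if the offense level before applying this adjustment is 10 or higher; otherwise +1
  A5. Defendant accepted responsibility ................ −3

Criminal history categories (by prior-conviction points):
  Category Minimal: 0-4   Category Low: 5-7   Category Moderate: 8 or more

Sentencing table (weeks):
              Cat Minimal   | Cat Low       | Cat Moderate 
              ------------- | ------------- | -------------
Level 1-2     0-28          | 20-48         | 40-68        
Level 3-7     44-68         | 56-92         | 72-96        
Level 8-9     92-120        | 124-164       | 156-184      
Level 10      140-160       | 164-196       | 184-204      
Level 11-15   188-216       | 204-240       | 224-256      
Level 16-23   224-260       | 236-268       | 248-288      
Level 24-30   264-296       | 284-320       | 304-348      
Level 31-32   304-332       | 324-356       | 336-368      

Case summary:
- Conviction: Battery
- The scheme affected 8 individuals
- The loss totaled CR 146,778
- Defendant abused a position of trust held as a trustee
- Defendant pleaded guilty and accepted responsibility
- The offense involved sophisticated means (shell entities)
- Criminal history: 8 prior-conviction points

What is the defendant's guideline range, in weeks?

Base offense level for battery: 28.
A1 applies: 28 + 2 = 30.
A2 applies (level before this adjustment is 30 ≥ 22, so +4): 30 + 4 = 34.
A3 applies: 34 + 2 = 36.
A4 applies (level before this adjustment is 36 ≥ 10, so +3): 36 + 3 = 39.
A5 applies: 39 − 3 = 36.
Level 36 exceeds the maximum of 32; capped at 32.
Final offense level: 32.
Criminal history: 8 prior points → Category Moderate (8+).
Level 32 falls in the 31-32 band.
Grid: Level 31-32 × Category Moderate = 336-368 weeks.

336-368 weeks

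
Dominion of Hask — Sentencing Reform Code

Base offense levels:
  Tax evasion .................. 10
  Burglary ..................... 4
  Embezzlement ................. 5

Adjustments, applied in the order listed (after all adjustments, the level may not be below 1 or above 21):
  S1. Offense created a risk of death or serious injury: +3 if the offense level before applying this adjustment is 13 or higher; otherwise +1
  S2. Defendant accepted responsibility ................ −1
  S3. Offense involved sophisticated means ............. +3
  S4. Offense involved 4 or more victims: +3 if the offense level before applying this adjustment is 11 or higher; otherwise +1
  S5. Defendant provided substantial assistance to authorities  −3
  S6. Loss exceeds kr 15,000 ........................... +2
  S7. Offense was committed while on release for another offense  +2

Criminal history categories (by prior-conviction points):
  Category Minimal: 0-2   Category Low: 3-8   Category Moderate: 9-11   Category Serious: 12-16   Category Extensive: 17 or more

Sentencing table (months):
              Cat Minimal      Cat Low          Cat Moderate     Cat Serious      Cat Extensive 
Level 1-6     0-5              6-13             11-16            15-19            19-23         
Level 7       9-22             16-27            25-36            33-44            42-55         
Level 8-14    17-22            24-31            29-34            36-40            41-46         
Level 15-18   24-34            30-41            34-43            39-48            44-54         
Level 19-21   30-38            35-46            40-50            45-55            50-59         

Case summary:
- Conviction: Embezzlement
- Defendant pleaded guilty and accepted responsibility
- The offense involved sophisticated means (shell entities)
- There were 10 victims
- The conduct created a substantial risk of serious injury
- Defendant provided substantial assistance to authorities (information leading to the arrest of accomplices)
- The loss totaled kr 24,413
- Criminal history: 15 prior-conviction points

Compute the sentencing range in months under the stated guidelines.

Base offense level for embezzlement: 5.
S1 applies (level before this adjustment is 5 < 13, so +1): 5 + 1 = 6.
S2 applies: 6 − 1 = 5.
S3 applies: 5 + 3 = 8.
S4 applies (level before this adjustment is 8 < 11, so +1): 8 + 1 = 9.
S5 applies: 9 − 3 = 6.
S6 applies: 6 + 2 = 8.
S7 does not apply.
Final offense level: 8.
Criminal history: 15 prior points → Category Serious (12-16).
Level 8 falls in the 8-14 band.
Grid: Level 8-14 × Category Serious = 36-40 months.

36-40 months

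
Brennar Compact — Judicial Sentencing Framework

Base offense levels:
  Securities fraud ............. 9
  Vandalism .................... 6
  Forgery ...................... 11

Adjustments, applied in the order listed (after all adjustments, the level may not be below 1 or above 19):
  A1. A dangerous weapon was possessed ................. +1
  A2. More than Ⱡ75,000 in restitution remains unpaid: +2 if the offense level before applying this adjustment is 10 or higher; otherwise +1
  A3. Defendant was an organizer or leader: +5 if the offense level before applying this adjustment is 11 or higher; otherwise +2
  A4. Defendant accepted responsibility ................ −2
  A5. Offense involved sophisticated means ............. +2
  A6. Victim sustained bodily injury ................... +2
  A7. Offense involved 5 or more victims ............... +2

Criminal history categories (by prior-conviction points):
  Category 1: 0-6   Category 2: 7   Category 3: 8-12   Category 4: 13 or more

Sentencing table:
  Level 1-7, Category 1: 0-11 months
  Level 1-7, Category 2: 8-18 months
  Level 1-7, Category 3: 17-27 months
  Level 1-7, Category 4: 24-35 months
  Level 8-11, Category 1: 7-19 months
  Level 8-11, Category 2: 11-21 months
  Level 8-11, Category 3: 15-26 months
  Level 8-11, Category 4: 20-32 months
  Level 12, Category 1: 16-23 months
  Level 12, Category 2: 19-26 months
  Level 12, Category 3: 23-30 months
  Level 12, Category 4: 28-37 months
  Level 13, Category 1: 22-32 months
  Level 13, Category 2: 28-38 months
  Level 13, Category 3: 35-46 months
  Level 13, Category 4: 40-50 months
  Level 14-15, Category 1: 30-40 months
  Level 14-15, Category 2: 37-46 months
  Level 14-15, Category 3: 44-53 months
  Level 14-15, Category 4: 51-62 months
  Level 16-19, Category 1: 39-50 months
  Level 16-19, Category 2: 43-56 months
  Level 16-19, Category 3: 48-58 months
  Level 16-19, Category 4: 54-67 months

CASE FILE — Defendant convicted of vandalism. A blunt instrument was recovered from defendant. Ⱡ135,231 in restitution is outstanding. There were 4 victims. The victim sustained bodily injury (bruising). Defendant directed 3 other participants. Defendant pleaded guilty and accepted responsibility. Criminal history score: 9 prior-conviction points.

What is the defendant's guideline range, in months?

15-26 months

Base offense level for vandalism: 6.
A1 applies: 6 + 1 = 7.
A2 applies (level before this adjustment is 7 < 10, so +1): 7 + 1 = 8.
A3 applies (level before this adjustment is 8 < 11, so +2): 8 + 2 = 10.
A4 applies: 10 − 2 = 8.
A6 applies: 8 + 2 = 10.
Final offense level: 10.
Criminal history: 9 prior points → Category 3 (8-12).
Level 10 falls in the 8-11 band.
Grid: Level 8-11 × Category 3 = 15-26 months.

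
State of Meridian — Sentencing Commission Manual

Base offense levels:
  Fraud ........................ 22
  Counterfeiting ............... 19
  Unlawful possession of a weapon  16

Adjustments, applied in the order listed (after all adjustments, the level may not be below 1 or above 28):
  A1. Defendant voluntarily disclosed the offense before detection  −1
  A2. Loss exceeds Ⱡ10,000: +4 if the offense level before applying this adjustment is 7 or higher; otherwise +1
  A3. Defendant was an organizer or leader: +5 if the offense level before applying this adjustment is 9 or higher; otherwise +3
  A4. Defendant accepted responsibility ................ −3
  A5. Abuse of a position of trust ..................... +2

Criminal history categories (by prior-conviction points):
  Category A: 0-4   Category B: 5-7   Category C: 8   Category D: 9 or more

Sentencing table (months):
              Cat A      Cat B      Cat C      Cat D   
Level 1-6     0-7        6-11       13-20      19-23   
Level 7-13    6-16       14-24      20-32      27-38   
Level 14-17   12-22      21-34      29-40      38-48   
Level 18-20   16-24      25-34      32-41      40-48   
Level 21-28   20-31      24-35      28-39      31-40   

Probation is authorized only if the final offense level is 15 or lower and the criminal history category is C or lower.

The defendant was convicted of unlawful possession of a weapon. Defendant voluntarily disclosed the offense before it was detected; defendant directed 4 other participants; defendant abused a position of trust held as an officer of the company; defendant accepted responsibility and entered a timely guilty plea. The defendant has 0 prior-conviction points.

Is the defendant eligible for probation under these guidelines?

No

Base offense level for unlawful possession of a weapon: 16.
A1 applies: 16 − 1 = 15.
A2 does not apply.
A3 applies (level before this adjustment is 15 ≥ 9, so +5): 15 + 5 = 20.
A4 applies: 20 − 3 = 17.
A5 applies: 17 + 2 = 19.
Final offense level: 19.
Criminal history: 0 prior points → Category A (0-4).
Level 19 falls in the 18-20 band.
Grid: Level 18-20 × Category A = 16-24 months.
Probation check: level 19 > 15 and category A ≤ C → not eligible.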